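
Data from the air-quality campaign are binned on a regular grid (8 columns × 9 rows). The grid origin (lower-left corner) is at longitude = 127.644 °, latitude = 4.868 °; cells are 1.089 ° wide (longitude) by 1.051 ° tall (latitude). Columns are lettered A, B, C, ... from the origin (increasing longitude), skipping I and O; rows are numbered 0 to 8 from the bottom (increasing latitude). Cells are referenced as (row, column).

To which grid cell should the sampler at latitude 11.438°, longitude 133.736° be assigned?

(6, F)

Column index: ⌊(133.736 − 127.644) / 1.089⌋ = ⌊5.594⌋ = 5 → column F
Row offset from origin: ⌊(11.438 − 4.868) / 1.051⌋ = ⌊6.251⌋ = 6 → row 6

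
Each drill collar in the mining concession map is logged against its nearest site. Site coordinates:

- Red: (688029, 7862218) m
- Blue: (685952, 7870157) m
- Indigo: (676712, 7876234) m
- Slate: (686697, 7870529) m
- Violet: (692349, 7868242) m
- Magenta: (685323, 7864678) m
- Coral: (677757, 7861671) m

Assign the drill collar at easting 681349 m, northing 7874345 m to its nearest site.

Indigo

Squared distances to each site:
Red: 191686529.000; Blue: 38726953.000; Indigo: 25070090.000; Slate: 43162960.000; Violet: 158246609.000; Magenta: 109243565.000; Coral: 173532740.000.
Minimum at Indigo.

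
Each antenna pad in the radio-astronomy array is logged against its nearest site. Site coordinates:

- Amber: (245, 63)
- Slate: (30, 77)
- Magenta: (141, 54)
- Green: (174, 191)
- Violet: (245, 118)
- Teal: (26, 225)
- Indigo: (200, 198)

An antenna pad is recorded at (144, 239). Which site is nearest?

Squared distances to each site:
Amber: 41177.000; Slate: 39240.000; Magenta: 34234.000; Green: 3204.000; Violet: 24842.000; Teal: 14120.000; Indigo: 4817.000.
Minimum at Green.

Green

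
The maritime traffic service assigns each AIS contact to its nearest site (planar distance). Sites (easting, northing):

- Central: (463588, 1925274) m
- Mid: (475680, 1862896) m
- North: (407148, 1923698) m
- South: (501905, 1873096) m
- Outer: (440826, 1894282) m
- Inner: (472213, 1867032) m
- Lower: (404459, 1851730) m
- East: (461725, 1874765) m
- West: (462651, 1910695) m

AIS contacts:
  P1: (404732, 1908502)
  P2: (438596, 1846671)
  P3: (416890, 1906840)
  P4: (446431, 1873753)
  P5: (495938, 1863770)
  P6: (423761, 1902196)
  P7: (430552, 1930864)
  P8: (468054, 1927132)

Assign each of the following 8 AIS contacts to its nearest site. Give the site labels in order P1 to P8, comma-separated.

North, Lower, North, East, South, Outer, North, Central

P1 → North (d²=236755472.00)
P2 → Lower (d²=1190928250.00)
P3 → North (d²=379098728.00)
P4 → East (d²=234930580.00)
P5 → South (d²=122579365.00)
P6 → Outer (d²=353845621.00)
P7 → North (d²=599098772.00)
P8 → Central (d²=23397320.00)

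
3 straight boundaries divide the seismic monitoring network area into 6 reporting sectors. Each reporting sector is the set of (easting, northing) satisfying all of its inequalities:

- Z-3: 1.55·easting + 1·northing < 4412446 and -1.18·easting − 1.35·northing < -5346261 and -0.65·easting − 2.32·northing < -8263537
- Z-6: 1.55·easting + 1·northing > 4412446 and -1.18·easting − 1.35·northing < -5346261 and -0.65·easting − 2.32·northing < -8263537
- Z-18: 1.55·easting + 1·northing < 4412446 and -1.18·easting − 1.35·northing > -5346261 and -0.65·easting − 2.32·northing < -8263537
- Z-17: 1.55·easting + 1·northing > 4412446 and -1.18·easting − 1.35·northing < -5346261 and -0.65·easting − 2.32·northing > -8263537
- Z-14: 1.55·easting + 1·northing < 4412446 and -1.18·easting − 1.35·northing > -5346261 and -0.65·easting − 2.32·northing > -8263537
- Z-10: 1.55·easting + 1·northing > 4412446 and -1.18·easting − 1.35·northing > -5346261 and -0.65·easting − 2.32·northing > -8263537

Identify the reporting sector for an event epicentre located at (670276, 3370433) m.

1.55·670276 + 1·3370433 = 4409360.800, which is < 4412446
-1.18·670276 − 1.35·3370433 = -5341010.230, which is > -5346261
-0.65·670276 − 2.32·3370433 = -8255083.960, which is > -8263537
This sign pattern matches Z-14.

Z-14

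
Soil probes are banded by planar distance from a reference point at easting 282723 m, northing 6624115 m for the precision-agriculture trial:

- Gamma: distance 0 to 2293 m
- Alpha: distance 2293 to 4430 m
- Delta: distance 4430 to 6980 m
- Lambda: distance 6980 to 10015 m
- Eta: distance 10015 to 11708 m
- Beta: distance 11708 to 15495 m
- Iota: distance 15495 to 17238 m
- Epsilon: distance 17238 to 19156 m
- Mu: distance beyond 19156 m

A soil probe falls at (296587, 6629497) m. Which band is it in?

Beta

Distance = √((296587−282723)² + (6629497−6624115)²) = √(192210496.000 + 28965924.000) = 14872.001 m.
11708 ≤ 14872.001 < 15495 → Beta.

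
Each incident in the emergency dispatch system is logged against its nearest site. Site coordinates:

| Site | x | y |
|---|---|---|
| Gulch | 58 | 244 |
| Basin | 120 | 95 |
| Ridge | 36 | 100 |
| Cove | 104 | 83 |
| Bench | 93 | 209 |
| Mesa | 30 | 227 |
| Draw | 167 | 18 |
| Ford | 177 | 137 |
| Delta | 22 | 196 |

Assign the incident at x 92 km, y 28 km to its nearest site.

Squared distances to each site:
Gulch: 47812.000; Basin: 5273.000; Ridge: 8320.000; Cove: 3169.000; Bench: 32762.000; Mesa: 43445.000; Draw: 5725.000; Ford: 19106.000; Delta: 33124.000.
Minimum at Cove.

Cove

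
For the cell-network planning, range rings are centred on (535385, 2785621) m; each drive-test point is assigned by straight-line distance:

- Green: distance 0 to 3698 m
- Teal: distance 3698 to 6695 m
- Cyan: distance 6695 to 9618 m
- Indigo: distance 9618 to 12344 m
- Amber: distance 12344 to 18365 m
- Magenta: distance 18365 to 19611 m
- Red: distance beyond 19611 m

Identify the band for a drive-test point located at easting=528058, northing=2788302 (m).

Cyan

Distance = √((528058−535385)² + (2788302−2785621)²) = √(53684929.000 + 7187761.000) = 7802.095 m.
6695 ≤ 7802.095 < 9618 → Cyan.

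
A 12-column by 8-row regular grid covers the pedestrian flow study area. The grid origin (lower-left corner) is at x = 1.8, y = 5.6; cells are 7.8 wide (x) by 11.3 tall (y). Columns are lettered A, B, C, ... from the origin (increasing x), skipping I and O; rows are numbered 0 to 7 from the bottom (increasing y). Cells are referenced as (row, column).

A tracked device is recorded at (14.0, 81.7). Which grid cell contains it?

(6, B)

Column index: ⌊(14.0 − 1.8) / 7.8⌋ = ⌊1.564⌋ = 1 → column B
Row offset from origin: ⌊(81.7 − 5.6) / 11.3⌋ = ⌊6.735⌋ = 6 → row 6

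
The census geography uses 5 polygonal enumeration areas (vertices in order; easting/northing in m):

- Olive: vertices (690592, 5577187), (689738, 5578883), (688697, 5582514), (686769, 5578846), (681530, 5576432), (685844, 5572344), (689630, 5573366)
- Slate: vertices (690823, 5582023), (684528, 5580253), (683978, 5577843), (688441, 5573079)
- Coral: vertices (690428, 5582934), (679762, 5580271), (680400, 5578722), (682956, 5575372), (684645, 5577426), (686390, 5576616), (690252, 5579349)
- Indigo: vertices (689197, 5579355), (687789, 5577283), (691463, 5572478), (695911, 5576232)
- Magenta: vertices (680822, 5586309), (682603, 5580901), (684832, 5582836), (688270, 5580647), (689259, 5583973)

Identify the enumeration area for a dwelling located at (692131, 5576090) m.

Cast a ray rightward from (692131, 5576090). For each polygon, the edges (by vertex number in listed order) whose endpoints lie on opposite sides of northing = 5576090, where each meets that height, and whether that is right or left of the point:
Olive: 5–6 at easting≈681890.9 (left), 7–1 at easting≈690315.8 (left) → 0 crossings.
Slate: 3–4 at easting≈685620.2 (left), 4–1 at easting≈689242.9 (left) → 0 crossings.
Coral: 3–4 at easting≈682408.2 (left), 4–5 at easting≈683546.4 (left) → 0 crossings.
Indigo: 2–3 at easting≈688701.2 (left), 3–4 at easting≈695742.7 (right) → 1 crossing.
Magenta: no edge straddles that height → 0 crossings.
Only Indigo has an odd count, so the point is inside Indigo.

Indigo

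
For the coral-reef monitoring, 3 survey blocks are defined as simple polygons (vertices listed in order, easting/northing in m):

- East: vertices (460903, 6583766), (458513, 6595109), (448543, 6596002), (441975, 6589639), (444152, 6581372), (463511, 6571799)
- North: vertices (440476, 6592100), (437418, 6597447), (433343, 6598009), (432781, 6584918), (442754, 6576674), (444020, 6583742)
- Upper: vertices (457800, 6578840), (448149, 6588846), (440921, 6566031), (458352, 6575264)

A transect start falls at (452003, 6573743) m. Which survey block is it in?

Cast a ray rightward from (452003, 6573743). For each polygon, the edges (by vertex number in listed order) whose endpoints lie on opposite sides of northing = 6573743, where each meets that height, and whether that is right or left of the point:
East: 5–6 at easting≈459579.7 (right), 6–1 at easting≈463087.3 (right) → 2 crossings.
North: no edge straddles that height → 0 crossings.
Upper: 2–3 at easting≈443364.2 (left), 3–4 at easting≈455480.5 (right) → 1 crossing.
Only Upper has an odd count, so the point is inside Upper.

Upper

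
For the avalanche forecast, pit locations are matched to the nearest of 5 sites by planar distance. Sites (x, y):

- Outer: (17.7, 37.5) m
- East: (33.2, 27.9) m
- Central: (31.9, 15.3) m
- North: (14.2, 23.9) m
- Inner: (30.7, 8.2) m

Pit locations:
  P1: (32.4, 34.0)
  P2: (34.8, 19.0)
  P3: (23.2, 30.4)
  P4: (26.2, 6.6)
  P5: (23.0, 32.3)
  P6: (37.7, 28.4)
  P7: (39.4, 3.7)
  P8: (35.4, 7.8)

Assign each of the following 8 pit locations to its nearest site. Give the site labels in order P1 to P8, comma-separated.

East, Central, Outer, Inner, Outer, East, Inner, Inner

P1 → East (d²=37.85)
P2 → Central (d²=22.10)
P3 → Outer (d²=80.66)
P4 → Inner (d²=22.81)
P5 → Outer (d²=55.13)
P6 → East (d²=20.50)
P7 → Inner (d²=95.94)
P8 → Inner (d²=22.25)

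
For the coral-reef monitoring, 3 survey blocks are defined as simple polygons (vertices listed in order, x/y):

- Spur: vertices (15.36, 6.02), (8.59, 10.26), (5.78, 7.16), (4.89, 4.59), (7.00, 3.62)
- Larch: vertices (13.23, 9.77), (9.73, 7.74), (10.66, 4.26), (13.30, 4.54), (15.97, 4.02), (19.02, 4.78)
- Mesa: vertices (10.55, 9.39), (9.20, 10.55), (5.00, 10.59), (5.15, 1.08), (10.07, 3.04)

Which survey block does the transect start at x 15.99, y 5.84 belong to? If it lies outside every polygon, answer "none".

Cast a ray rightward from (15.99, 5.84). For each polygon, the edges (by vertex number in listed order) whose endpoints lie on opposite sides of y = 5.84, where each meets that height, and whether that is right or left of the point:
Spur: 3–4 at x≈5.323 (left), 5–1 at x≈14.733 (left) → 0 crossings.
Larch: 2–3 at x≈10.238 (left), 6–1 at x≈17.790 (right) → 1 crossing.
Mesa: 3–4 at x≈5.075 (left), 5–1 at x≈10.282 (left) → 0 crossings.
Only Larch has an odd count, so the point is inside Larch.

Larch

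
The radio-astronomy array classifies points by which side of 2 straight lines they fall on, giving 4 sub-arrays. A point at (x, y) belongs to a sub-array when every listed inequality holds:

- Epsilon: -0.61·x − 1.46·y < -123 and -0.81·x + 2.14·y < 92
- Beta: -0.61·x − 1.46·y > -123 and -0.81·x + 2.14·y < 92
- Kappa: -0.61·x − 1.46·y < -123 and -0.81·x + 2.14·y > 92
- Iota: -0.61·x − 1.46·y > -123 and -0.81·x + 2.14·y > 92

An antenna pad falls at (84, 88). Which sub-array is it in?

-0.61·84 − 1.46·88 = -179.720, which is < -123
-0.81·84 + 2.14·88 = 120.280, which is > 92
This sign pattern matches Kappa.

Kappa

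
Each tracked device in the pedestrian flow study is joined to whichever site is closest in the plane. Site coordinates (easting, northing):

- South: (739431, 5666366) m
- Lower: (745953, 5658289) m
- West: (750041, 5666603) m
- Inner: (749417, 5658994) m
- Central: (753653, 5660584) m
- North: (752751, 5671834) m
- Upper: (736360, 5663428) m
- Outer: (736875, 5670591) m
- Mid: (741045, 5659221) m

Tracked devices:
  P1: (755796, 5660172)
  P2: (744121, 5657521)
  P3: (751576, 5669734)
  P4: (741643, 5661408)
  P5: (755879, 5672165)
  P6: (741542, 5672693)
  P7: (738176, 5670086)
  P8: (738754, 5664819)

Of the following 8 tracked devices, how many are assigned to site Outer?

P1 → Central
P2 → Lower
P3 → North
P4 → Mid
P5 → North
P6 → Outer
P7 → Outer
P8 → South
2 of the 8 go to Outer.

2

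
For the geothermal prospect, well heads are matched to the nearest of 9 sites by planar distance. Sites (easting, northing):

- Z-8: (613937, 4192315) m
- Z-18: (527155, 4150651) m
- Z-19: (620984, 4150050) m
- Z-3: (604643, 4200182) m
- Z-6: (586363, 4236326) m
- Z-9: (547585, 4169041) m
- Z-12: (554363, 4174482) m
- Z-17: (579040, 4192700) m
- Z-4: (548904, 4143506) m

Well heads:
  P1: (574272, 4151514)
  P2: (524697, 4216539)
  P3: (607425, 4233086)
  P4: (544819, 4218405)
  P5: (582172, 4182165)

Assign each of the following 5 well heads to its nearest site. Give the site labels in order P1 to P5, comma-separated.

Z-4, Z-12, Z-6, Z-17, Z-17

P1 → Z-4 (d²=707663488.00)
P2 → Z-12 (d²=2648862805.00)
P3 → Z-6 (d²=454105444.00)
P4 → Z-17 (d²=1831823866.00)
P5 → Z-17 (d²=120795649.00)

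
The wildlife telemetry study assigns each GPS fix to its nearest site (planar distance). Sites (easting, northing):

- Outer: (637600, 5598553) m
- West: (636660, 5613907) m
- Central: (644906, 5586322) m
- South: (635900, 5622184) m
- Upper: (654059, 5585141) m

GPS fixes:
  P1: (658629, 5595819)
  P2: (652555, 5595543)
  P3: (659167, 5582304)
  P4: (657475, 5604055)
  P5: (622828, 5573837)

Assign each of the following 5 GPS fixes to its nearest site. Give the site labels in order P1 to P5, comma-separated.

P1 → Upper (d²=134904584.00)
P2 → Upper (d²=110463620.00)
P3 → Upper (d²=34140233.00)
P4 → Upper (d²=369408452.00)
P5 → Central (d²=643313309.00)

Upper, Upper, Upper, Upper, Central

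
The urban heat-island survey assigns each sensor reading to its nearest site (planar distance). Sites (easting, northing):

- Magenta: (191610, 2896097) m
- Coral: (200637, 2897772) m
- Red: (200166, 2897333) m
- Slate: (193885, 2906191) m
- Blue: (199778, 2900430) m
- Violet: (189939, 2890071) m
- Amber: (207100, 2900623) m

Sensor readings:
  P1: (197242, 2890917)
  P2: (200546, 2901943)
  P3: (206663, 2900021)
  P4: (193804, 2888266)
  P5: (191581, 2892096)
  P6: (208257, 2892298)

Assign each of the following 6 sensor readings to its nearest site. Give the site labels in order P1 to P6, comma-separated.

P1 → Red (d²=49714832.00)
P2 → Blue (d²=2878993.00)
P3 → Amber (d²=553373.00)
P4 → Violet (d²=18196250.00)
P5 → Violet (d²=6796789.00)
P6 → Amber (d²=70644274.00)

Red, Blue, Amber, Violet, Violet, Amber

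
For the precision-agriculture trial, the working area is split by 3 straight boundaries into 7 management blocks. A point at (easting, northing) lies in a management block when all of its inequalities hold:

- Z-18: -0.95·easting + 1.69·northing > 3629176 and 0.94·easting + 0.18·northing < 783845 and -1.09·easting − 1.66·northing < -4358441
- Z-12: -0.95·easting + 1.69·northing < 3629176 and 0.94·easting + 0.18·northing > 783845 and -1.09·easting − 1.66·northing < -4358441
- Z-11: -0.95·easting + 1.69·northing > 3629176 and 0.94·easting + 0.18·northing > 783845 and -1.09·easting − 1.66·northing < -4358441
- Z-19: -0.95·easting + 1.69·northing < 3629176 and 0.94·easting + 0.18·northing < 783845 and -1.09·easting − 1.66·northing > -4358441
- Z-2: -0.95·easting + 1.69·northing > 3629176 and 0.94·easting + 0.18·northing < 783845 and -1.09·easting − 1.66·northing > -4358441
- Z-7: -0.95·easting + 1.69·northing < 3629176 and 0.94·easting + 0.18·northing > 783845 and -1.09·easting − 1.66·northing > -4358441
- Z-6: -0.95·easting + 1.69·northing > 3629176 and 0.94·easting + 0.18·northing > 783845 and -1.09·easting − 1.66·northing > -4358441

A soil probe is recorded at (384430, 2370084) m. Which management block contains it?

-0.95·384430 + 1.69·2370084 = 3640233.460, which is > 3629176
0.94·384430 + 0.18·2370084 = 787979.320, which is > 783845
-1.09·384430 − 1.66·2370084 = -4353368.140, which is > -4358441
This sign pattern matches Z-6.

Z-6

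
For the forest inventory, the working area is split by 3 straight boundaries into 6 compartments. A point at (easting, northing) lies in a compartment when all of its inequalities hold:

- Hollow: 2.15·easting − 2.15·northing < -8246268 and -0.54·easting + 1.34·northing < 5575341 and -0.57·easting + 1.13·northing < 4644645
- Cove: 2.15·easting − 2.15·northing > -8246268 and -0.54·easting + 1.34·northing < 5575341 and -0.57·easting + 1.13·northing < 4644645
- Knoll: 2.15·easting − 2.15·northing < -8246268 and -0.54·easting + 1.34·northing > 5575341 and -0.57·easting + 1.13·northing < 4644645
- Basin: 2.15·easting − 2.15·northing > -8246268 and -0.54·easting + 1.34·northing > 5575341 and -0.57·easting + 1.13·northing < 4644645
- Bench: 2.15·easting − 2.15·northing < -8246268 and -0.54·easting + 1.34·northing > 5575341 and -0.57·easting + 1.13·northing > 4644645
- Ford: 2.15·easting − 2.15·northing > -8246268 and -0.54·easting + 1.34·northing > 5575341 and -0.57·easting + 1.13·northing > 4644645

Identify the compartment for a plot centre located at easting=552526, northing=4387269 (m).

2.15·552526 − 2.15·4387269 = -8244697.450, which is > -8246268
-0.54·552526 + 1.34·4387269 = 5580576.420, which is > 5575341
-0.57·552526 + 1.13·4387269 = 4642674.150, which is < 4644645
This sign pattern matches Basin.

Basin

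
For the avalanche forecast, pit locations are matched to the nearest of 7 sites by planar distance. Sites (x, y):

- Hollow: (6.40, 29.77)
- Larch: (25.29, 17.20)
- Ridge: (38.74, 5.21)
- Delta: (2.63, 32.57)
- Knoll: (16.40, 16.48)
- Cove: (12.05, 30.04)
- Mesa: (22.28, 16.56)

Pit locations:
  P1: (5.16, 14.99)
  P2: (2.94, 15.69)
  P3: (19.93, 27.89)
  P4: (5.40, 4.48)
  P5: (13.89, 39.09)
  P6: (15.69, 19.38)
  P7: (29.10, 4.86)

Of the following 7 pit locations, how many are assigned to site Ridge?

1

P1 → Knoll
P2 → Knoll
P3 → Cove
P4 → Knoll
P5 → Cove
P6 → Knoll
P7 → Ridge
1 of the 7 goes to Ridge.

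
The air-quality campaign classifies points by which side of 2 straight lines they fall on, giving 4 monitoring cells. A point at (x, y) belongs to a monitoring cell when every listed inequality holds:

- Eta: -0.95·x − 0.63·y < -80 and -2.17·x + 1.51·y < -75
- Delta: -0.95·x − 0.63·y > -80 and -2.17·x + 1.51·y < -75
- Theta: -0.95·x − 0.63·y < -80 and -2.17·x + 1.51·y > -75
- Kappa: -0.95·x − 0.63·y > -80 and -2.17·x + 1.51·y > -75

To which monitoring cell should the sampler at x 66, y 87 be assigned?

Theta

-0.95·66 − 0.63·87 = -117.510, which is < -80
-2.17·66 + 1.51·87 = -11.850, which is > -75
This sign pattern matches Theta.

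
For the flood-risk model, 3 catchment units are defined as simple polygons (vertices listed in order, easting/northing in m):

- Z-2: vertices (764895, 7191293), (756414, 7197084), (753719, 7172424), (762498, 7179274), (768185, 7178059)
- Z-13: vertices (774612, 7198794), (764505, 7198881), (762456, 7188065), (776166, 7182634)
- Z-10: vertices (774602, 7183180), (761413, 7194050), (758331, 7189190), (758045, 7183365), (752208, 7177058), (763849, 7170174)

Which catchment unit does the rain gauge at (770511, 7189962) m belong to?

Cast a ray rightward from (770511, 7189962). For each polygon, the edges (by vertex number in listed order) whose endpoints lie on opposite sides of northing = 7189962, where each meets that height, and whether that is right or left of the point:
Z-2: 2–3 at easting≈755635.7 (left), 5–1 at easting≈765225.9 (left) → 0 crossings.
Z-13: 2–3 at easting≈762815.4 (left), 4–1 at easting≈775461.3 (right) → 1 crossing.
Z-10: 1–2 at easting≈766373.1 (left), 2–3 at easting≈758820.6 (left) → 0 crossings.
Only Z-13 has an odd count, so the point is inside Z-13.

Z-13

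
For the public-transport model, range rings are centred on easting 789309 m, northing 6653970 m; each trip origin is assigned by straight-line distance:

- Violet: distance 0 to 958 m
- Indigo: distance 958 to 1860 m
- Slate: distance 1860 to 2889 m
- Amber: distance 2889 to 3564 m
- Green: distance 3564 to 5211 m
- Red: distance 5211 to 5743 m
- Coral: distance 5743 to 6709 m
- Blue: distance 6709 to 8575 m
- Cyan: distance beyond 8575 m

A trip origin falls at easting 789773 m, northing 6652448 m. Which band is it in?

Indigo

Distance = √((789773−789309)² + (6652448−6653970)²) = √(215296.000 + 2316484.000) = 1591.157 m.
958 ≤ 1591.157 < 1860 → Indigo.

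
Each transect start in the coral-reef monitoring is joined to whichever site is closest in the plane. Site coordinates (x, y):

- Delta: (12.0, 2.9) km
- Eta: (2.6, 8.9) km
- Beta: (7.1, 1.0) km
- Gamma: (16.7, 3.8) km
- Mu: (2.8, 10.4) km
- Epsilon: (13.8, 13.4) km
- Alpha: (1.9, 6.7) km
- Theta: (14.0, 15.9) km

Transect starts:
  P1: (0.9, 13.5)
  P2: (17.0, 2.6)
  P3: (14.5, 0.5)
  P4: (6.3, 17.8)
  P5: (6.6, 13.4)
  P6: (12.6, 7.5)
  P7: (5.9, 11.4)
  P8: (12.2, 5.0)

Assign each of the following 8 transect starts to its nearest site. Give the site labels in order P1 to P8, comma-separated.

P1 → Mu (d²=13.22)
P2 → Gamma (d²=1.53)
P3 → Delta (d²=12.01)
P4 → Theta (d²=62.90)
P5 → Mu (d²=23.44)
P6 → Delta (d²=21.52)
P7 → Mu (d²=10.61)
P8 → Delta (d²=4.45)

Mu, Gamma, Delta, Theta, Mu, Delta, Mu, Delta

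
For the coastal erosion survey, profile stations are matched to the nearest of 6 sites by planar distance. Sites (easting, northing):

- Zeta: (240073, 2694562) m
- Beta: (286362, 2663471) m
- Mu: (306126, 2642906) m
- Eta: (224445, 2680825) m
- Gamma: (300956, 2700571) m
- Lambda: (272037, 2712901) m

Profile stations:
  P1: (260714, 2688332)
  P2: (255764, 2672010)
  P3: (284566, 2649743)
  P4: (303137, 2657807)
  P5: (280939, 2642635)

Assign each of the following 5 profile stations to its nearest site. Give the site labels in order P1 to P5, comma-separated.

P1 → Zeta (d²=464863781.00)
P2 → Zeta (d²=754800185.00)
P3 → Beta (d²=191683600.00)
P4 → Mu (d²=230973922.00)
P5 → Beta (d²=463547825.00)

Zeta, Zeta, Beta, Mu, Beta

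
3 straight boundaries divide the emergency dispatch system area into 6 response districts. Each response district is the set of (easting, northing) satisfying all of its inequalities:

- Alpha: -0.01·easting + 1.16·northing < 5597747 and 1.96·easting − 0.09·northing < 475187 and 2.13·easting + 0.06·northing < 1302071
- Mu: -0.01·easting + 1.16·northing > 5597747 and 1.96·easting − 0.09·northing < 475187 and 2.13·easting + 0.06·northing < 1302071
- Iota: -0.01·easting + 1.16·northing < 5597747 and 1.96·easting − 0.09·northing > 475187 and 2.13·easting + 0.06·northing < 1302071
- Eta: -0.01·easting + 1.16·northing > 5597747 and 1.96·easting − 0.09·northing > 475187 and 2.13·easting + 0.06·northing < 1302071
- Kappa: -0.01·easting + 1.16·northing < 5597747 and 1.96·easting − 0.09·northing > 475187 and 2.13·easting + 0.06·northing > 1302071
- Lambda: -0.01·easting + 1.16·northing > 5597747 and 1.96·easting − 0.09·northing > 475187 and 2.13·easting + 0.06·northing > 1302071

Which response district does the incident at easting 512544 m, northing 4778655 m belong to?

Kappa

-0.01·512544 + 1.16·4778655 = 5538114.360, which is < 5597747
1.96·512544 − 0.09·4778655 = 574507.290, which is > 475187
2.13·512544 + 0.06·4778655 = 1378438.020, which is > 1302071
This sign pattern matches Kappa.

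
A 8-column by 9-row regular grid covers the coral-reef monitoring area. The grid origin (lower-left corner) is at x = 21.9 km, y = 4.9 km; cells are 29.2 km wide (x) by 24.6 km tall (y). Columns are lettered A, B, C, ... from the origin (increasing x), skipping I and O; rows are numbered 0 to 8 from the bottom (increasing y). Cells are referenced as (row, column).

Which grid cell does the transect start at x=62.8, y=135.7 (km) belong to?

Column index: ⌊(62.8 − 21.9) / 29.2⌋ = ⌊1.401⌋ = 1 → column B
Row offset from origin: ⌊(135.7 − 4.9) / 24.6⌋ = ⌊5.317⌋ = 5 → row 5

(5, B)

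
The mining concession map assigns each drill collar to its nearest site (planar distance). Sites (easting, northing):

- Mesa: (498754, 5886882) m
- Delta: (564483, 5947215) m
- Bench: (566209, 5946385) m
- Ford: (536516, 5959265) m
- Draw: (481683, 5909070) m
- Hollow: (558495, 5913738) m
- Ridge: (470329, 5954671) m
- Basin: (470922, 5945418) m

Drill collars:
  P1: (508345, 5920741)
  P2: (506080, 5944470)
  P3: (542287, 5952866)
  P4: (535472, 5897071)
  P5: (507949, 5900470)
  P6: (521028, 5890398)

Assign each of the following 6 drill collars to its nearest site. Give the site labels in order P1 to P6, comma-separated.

P1 → Draw (d²=847074485.00)
P2 → Ford (d²=1145242121.00)
P3 → Ford (d²=74251642.00)
P4 → Hollow (d²=807847418.00)
P5 → Mesa (d²=269181769.00)
P6 → Mesa (d²=508493332.00)

Draw, Ford, Ford, Hollow, Mesa, Mesa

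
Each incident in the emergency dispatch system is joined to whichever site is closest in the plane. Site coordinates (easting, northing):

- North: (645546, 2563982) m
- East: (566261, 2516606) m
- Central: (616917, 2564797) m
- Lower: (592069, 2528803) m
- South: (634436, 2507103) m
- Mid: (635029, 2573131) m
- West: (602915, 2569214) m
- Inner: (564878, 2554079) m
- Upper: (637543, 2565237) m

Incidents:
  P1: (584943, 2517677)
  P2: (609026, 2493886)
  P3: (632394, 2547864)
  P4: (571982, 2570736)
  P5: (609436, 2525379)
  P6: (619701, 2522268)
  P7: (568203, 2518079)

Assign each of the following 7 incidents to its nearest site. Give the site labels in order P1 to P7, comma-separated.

P1 → Lower (d²=174567752.00)
P2 → South (d²=820357189.00)
P3 → Upper (d²=328333330.00)
P4 → Inner (d²=327922465.00)
P5 → Lower (d²=313336465.00)
P6 → South (d²=447097450.00)
P7 → East (d²=5941093.00)

Lower, South, Upper, Inner, Lower, South, East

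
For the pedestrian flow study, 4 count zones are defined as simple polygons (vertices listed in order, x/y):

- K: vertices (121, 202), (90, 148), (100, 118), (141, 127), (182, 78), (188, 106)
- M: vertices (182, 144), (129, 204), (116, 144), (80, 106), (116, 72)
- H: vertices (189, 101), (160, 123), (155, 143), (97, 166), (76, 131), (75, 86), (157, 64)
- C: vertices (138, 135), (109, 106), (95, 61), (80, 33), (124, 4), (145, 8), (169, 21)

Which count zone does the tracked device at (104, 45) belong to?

Cast a ray rightward from (104, 45). For each polygon, the edges (by vertex number in listed order) whose endpoints lie on opposite sides of y = 45, where each meets that height, and whether that is right or left of the point:
K: no edge straddles that height → 0 crossings.
M: no edge straddles that height → 0 crossings.
H: no edge straddles that height → 0 crossings.
C: 3–4 at x≈86.4 (left), 7–1 at x≈162.5 (right) → 1 crossing.
Only C has an odd count, so the point is inside C.

C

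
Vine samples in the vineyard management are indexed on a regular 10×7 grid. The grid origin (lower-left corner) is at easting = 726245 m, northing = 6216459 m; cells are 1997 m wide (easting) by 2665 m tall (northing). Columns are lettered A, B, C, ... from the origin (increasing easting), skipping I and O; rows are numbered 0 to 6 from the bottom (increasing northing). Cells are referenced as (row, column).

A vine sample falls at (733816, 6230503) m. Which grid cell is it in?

Column index: ⌊(733816 − 726245) / 1997⌋ = ⌊3.791⌋ = 3 → column D
Row offset from origin: ⌊(6230503 − 6216459) / 2665⌋ = ⌊5.270⌋ = 5 → row 5

(5, D)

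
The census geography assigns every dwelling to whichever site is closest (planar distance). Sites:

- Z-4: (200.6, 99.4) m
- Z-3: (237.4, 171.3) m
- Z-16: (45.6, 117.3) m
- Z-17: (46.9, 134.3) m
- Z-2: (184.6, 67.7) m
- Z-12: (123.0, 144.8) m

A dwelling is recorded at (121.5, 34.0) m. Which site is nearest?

Squared distances to each site:
Z-4: 10533.970; Z-3: 32284.100; Z-16: 12699.700; Z-17: 15625.250; Z-2: 5117.300; Z-12: 12278.890.
Minimum at Z-2.

Z-2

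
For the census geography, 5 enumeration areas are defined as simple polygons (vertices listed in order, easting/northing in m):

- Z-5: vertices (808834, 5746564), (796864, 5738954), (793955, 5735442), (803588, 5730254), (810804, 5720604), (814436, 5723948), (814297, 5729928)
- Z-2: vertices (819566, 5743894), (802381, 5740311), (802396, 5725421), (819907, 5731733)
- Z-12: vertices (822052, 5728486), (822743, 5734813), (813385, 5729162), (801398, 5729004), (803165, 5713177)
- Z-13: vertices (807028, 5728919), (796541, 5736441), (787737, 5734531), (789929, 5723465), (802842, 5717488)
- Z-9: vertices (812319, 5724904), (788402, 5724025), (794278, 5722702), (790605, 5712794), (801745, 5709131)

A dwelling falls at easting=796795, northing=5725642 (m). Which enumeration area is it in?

Cast a ray rightward from (796795, 5725642). For each polygon, the edges (by vertex number in listed order) whose endpoints lie on opposite sides of northing = 5725642, where each meets that height, and whether that is right or left of the point:
Z-5: 4–5 at easting≈807036.7 (right), 6–7 at easting≈814396.6 (right) → 2 crossings.
Z-2: 2–3 at easting≈802395.8 (right), 3–4 at easting≈803009.1 (right) → 2 crossings.
Z-12: 4–5 at easting≈801773.3 (right), 5–1 at easting≈818543.3 (right) → 2 crossings.
Z-13: 3–4 at easting≈789497.8 (left), 5–1 at easting≈805828.0 (right) → 1 crossing.
Z-9: no edge straddles that height → 0 crossings.
Only Z-13 has an odd count, so the point is inside Z-13.

Z-13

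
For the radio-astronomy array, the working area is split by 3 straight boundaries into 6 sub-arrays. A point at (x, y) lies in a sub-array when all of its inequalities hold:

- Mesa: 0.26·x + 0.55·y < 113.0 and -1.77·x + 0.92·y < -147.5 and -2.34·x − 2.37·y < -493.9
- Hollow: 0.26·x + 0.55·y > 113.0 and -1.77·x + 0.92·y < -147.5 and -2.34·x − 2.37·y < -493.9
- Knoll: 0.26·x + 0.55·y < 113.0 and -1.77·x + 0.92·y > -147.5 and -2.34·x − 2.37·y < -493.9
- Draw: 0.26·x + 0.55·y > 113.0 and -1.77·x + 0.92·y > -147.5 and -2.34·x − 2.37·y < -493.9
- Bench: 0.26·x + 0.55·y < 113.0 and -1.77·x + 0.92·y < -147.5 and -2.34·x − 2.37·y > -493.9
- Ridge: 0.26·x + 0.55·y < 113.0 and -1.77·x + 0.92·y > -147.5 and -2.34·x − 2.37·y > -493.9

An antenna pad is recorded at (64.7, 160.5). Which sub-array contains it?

0.26·64.7 + 0.55·160.5 = 105.097, which is < 113.0
-1.77·64.7 + 0.92·160.5 = 33.141, which is > -147.5
-2.34·64.7 − 2.37·160.5 = -531.783, which is < -493.9
This sign pattern matches Knoll.

Knoll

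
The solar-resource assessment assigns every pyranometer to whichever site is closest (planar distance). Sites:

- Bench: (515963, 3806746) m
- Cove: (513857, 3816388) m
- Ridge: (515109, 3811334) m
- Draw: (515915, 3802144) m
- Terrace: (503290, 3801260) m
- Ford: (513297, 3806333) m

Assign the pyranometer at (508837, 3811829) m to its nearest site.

Squared distances to each site:
Bench: 76616765.000; Cove: 45984881.000; Ridge: 39583009.000; Draw: 143897309.000; Terrace: 142472970.000; Ford: 50097616.000.
Minimum at Ridge.

Ridge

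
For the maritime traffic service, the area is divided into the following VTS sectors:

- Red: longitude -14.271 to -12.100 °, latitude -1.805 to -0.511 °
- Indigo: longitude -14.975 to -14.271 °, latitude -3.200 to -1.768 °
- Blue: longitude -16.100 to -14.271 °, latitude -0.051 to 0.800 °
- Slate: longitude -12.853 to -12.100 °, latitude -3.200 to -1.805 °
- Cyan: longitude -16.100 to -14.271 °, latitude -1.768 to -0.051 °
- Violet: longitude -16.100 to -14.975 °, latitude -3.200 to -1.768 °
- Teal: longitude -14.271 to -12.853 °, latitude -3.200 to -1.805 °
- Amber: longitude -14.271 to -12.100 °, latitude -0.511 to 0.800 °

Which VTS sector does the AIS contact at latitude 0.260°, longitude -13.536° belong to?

The point has longitude = -13.536 and latitude = 0.260.
Only Amber satisfies -14.271 ≤ longitude ≤ -12.100 and -0.511 ≤ latitude ≤ 0.800.

Amber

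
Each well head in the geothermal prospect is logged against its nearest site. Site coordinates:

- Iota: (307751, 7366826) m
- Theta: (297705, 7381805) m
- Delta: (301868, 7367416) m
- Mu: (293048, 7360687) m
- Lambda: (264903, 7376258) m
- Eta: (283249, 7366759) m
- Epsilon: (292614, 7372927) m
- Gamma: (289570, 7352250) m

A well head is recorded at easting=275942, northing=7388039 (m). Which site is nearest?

Squared distances to each site:
Iota: 1461803850.000; Theta: 512490925.000; Delta: 1097465605.000; Mu: 1040747140.000; Lambda: 260651482.000; Eta: 506230649.000; Epsilon: 506328128.000; Gamma: 1466574905.000.
Minimum at Lambda.

Lambda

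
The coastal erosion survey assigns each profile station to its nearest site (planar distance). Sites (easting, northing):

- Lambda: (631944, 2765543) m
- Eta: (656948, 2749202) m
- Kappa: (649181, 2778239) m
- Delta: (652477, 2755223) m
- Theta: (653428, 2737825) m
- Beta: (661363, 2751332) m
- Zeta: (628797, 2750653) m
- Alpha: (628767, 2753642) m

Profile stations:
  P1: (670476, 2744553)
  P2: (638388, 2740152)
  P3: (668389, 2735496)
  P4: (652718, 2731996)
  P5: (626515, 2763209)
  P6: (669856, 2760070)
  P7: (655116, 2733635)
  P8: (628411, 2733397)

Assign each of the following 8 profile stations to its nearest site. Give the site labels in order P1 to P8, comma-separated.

Beta, Zeta, Theta, Theta, Lambda, Beta, Theta, Zeta

P1 → Beta (d²=129001610.00)
P2 → Zeta (d²=202258282.00)
P3 → Theta (d²=229255762.00)
P4 → Theta (d²=34481341.00)
P5 → Lambda (d²=34921597.00)
P6 → Beta (d²=148483693.00)
P7 → Theta (d²=20405444.00)
P8 → Zeta (d²=297918532.00)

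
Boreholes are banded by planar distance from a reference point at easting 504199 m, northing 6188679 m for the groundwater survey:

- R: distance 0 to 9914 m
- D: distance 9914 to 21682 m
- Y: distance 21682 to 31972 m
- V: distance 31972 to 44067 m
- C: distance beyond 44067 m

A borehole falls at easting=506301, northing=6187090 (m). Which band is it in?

Distance = √((506301−504199)² + (6187090−6188679)²) = √(4418404.000 + 2524921.000) = 2635.019 m.
0 ≤ 2635.019 < 9914 → R.

R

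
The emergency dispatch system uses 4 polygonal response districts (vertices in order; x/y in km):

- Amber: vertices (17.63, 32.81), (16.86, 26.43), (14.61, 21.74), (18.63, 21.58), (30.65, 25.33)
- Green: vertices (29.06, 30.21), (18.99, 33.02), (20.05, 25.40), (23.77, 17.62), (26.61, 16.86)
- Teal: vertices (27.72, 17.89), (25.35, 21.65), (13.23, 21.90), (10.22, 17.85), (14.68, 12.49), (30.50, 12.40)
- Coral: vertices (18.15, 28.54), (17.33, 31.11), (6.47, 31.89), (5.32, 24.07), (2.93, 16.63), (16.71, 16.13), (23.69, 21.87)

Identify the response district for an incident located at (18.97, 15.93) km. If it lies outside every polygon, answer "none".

Teal

Cast a ray rightward from (18.97, 15.93). For each polygon, the edges (by vertex number in listed order) whose endpoints lie on opposite sides of y = 15.93, where each meets that height, and whether that is right or left of the point:
Amber: no edge straddles that height → 0 crossings.
Green: no edge straddles that height → 0 crossings.
Teal: 4–5 at x≈11.818 (left), 6–1 at x≈28.712 (right) → 1 crossing.
Coral: no edge straddles that height → 0 crossings.
Only Teal has an odd count, so the point is inside Teal.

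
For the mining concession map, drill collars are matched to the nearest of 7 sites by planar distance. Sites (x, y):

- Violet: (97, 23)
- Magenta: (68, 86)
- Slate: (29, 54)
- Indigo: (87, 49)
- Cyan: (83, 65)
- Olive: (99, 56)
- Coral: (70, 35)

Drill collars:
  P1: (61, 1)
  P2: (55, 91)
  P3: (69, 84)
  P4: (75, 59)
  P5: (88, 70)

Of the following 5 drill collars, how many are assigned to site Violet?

0

P1 → Coral
P2 → Magenta
P3 → Magenta
P4 → Cyan
P5 → Cyan
0 of the 5 go to Violet.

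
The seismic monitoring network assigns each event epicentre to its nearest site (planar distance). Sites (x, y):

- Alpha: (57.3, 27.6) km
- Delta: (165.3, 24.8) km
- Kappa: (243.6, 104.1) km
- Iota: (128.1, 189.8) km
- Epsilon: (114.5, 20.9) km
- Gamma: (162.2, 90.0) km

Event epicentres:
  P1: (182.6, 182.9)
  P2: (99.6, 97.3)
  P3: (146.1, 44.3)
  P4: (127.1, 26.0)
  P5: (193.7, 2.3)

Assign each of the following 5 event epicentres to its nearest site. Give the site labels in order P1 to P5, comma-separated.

P1 → Iota (d²=3017.86)
P2 → Gamma (d²=3972.05)
P3 → Delta (d²=748.89)
P4 → Epsilon (d²=184.77)
P5 → Delta (d²=1312.81)

Iota, Gamma, Delta, Epsilon, Delta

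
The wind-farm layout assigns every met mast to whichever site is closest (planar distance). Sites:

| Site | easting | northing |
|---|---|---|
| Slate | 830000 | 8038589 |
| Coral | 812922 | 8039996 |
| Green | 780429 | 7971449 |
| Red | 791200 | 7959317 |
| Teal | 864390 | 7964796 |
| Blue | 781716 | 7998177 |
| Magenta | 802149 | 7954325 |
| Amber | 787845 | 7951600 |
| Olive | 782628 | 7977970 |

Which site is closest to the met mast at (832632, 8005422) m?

Squared distances to each site:
Slate: 1106977313.000; Coral: 1583845576.000; Green: 3879317938.000; Red: 3842281649.000; Teal: 2659042440.000; Blue: 2644929081.000; Magenta: 3540116698.000; Amber: 4902683053.000; Olive: 3254012320.000.
Minimum at Slate.

Slate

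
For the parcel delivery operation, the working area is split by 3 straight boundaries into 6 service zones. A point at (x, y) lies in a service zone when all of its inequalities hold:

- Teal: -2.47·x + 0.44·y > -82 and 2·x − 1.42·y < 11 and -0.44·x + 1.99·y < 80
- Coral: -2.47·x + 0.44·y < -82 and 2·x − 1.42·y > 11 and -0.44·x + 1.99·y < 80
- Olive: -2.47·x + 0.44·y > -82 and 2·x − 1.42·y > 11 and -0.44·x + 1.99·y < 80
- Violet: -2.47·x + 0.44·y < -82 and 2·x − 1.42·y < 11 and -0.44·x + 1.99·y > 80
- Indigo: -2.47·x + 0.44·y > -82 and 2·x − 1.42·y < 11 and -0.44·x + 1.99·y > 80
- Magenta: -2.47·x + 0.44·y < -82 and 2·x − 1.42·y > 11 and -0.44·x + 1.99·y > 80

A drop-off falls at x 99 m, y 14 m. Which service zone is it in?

-2.47·99 + 0.44·14 = -238.370, which is < -82
2·99 − 1.42·14 = 178.120, which is > 11
-0.44·99 + 1.99·14 = -15.700, which is < 80
This sign pattern matches Coral.

Coral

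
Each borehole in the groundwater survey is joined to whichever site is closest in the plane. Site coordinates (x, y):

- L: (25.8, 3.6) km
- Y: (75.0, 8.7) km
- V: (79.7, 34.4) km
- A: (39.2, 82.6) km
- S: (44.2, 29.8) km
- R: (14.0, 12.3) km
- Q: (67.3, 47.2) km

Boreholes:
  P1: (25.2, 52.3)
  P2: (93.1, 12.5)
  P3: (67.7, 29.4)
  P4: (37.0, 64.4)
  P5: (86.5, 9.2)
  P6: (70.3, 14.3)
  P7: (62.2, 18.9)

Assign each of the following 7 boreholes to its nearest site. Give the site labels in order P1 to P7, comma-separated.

P1 → S (d²=867.25)
P2 → Y (d²=342.05)
P3 → V (d²=169.00)
P4 → A (d²=336.08)
P5 → Y (d²=132.50)
P6 → Y (d²=53.45)
P7 → Y (d²=267.88)

S, Y, V, A, Y, Y, Y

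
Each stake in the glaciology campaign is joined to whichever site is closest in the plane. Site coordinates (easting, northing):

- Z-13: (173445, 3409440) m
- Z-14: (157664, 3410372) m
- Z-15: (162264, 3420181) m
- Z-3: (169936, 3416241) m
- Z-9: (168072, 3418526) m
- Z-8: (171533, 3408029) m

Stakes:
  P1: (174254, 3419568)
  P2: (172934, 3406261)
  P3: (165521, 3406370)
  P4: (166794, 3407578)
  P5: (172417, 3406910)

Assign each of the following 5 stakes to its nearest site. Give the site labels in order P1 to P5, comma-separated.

P1 → Z-3 (d²=29714053.00)
P2 → Z-8 (d²=5088625.00)
P3 → Z-8 (d²=38896425.00)
P4 → Z-8 (d²=22661522.00)
P5 → Z-8 (d²=2033617.00)

Z-3, Z-8, Z-8, Z-8, Z-8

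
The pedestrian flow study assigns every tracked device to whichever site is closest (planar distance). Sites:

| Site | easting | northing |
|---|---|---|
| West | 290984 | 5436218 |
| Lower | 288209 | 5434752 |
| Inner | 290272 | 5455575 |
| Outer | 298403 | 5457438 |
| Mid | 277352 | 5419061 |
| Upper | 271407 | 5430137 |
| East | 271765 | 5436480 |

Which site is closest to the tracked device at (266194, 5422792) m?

Upper

Squared distances to each site:
West: 794801576.000; Lower: 627701825.000; Inner: 1654475173.000; Outer: 2237764997.000; Mid: 138421325.000; Upper: 81124394.000; East: 218397385.000.
Minimum at Upper.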